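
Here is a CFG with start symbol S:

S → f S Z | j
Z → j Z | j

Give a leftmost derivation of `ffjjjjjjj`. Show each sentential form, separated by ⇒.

S⇒fSZ⇒ffSZZ⇒ffjZZ⇒ffjjZZ⇒ffjjjZZ⇒ffjjjjZZ⇒ffjjjjjZ⇒ffjjjjjjZ⇒ffjjjjjjj

S ⇒ fSZ   [S → f S Z]
fSZ ⇒ ffSZZ   [S → f S Z]
ffSZZ ⇒ ffjZZ   [S → j]
ffjZZ ⇒ ffjjZZ   [Z → j Z]
ffjjZZ ⇒ ffjjjZZ   [Z → j Z]
ffjjjZZ ⇒ ffjjjjZZ   [Z → j Z]
ffjjjjZZ ⇒ ffjjjjjZ   [Z → j]
ffjjjjjZ ⇒ ffjjjjjjZ   [Z → j Z]
ffjjjjjjZ ⇒ ffjjjjjjj   [Z → j]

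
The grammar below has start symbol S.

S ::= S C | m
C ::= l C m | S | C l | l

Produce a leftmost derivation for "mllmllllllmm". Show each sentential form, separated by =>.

S=>SC=>SCC=>SCCC=>SCCCC=>mCCCC=>mlCmCCC=>mllmCCC=>mllmClCC=>mllmllCC=>mllmlllC=>mllmllllCm=>mllmlllllCmm=>mllmllllllmm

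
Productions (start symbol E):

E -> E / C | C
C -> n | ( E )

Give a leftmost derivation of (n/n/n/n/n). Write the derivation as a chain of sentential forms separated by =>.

E => C => (E) => (E/C) => (E/C/C) => (E/C/C/C) => (E/C/C/C/C) => (C/C/C/C/C) => (n/C/C/C/C) => (n/n/C/C/C) => (n/n/n/C/C) => (n/n/n/n/C) => (n/n/n/n/n)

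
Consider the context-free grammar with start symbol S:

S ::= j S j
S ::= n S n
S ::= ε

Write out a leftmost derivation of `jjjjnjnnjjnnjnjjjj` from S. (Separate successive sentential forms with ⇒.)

S ⇒ jSj ⇒ jjSjj ⇒ jjjSjjj ⇒ jjjjSjjjj ⇒ jjjjnSnjjjj ⇒ jjjjnjSjnjjjj ⇒ jjjjnjnSnjnjjjj ⇒ jjjjnjnnSnnjnjjjj ⇒ jjjjnjnnjSjnnjnjjjj ⇒ jjjjnjnnjjnnjnjjjj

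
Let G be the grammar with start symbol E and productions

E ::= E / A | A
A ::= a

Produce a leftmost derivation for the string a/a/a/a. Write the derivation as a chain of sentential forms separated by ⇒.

E ⇒ E/A   [E ::= E / A]
E/A ⇒ E/A/A   [E ::= E / A]
E/A/A ⇒ E/A/A/A   [E ::= E / A]
E/A/A/A ⇒ A/A/A/A   [E ::= A]
A/A/A/A ⇒ a/A/A/A   [A ::= a]
a/A/A/A ⇒ a/a/A/A   [A ::= a]
a/a/A/A ⇒ a/a/a/A   [A ::= a]
a/a/a/A ⇒ a/a/a/a   [A ::= a]

E⇒E/A⇒E/A/A⇒E/A/A/A⇒A/A/A/A⇒a/A/A/A⇒a/a/A/A⇒a/a/a/A⇒a/a/a/a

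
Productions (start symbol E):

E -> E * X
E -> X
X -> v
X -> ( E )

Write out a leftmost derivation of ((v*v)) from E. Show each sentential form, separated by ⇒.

E ⇒ X ⇒ (E) ⇒ (X) ⇒ ((E)) ⇒ ((E*X)) ⇒ ((X*X)) ⇒ ((v*X)) ⇒ ((v*v))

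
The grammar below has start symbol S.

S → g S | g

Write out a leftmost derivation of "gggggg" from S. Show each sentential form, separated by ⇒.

S⇒gS⇒ggS⇒gggS⇒ggggS⇒gggggS⇒gggggg

S ⇒ gS   [S → g S]
gS ⇒ ggS   [S → g S]
ggS ⇒ gggS   [S → g S]
gggS ⇒ ggggS   [S → g S]
ggggS ⇒ gggggS   [S → g S]
gggggS ⇒ gggggg   [S → g]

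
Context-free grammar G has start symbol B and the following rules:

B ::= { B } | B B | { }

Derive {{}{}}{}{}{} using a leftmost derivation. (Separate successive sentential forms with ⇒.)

B ⇒ BB ⇒ BBB ⇒ BBBB ⇒ {B}BBB ⇒ {BB}BBB ⇒ {{}B}BBB ⇒ {{}{}}BBB ⇒ {{}{}}{}BB ⇒ {{}{}}{}{}B ⇒ {{}{}}{}{}{}

B ⇒ BB   [B ::= B B]
BB ⇒ BBB   [B ::= B B]
BBB ⇒ BBBB   [B ::= B B]
BBBB ⇒ {B}BBB   [B ::= { B }]
{B}BBB ⇒ {BB}BBB   [B ::= B B]
{BB}BBB ⇒ {{}B}BBB   [B ::= { }]
{{}B}BBB ⇒ {{}{}}BBB   [B ::= { }]
{{}{}}BBB ⇒ {{}{}}{}BB   [B ::= { }]
{{}{}}{}BB ⇒ {{}{}}{}{}B   [B ::= { }]
{{}{}}{}{}B ⇒ {{}{}}{}{}{}   [B ::= { }]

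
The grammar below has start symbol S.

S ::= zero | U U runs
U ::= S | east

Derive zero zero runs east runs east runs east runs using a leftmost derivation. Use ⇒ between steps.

S ⇒ U U runs ⇒ S U runs ⇒ U U runs U runs ⇒ S U runs U runs ⇒ U U runs U runs U runs ⇒ S U runs U runs U runs ⇒ U U runs U runs U runs U runs ⇒ S U runs U runs U runs U runs ⇒ zero U runs U runs U runs U runs ⇒ zero S runs U runs U runs U runs ⇒ zero zero runs U runs U runs U runs ⇒ zero zero runs east runs U runs U runs ⇒ zero zero runs east runs east runs U runs ⇒ zero zero runs east runs east runs east runs

S ⇒ U U runs   [S ::= U U runs]
U U runs ⇒ S U runs   [U ::= S]
S U runs ⇒ U U runs U runs   [S ::= U U runs]
U U runs U runs ⇒ S U runs U runs   [U ::= S]
S U runs U runs ⇒ U U runs U runs U runs   [S ::= U U runs]
U U runs U runs U runs ⇒ S U runs U runs U runs   [U ::= S]
S U runs U runs U runs ⇒ U U runs U runs U runs U runs   [S ::= U U runs]
U U runs U runs U runs U runs ⇒ S U runs U runs U runs U runs   [U ::= S]
S U runs U runs U runs U runs ⇒ zero U runs U runs U runs U runs   [S ::= zero]
zero U runs U runs U runs U runs ⇒ zero S runs U runs U runs U runs   [U ::= S]
zero S runs U runs U runs U runs ⇒ zero zero runs U runs U runs U runs   [S ::= zero]
zero zero runs U runs U runs U runs ⇒ zero zero runs east runs U runs U runs   [U ::= east]
zero zero runs east runs U runs U runs ⇒ zero zero runs east runs east runs U runs   [U ::= east]
zero zero runs east runs east runs U runs ⇒ zero zero runs east runs east runs east runs   [U ::= east]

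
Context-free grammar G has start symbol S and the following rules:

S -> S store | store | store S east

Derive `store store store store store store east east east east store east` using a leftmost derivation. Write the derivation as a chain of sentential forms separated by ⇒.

S ⇒ store S east   [S -> store S east]
store S east ⇒ store S store east   [S -> S store]
store S store east ⇒ store store S east store east   [S -> store S east]
store store S east store east ⇒ store store store S east east store east   [S -> store S east]
store store store S east east store east ⇒ store store store store S east east east store east   [S -> store S east]
store store store store S east east east store east ⇒ store store store store store S east east east east store east   [S -> store S east]
store store store store store S east east east east store east ⇒ store store store store store store east east east east store east   [S -> store]

S ⇒ store S east ⇒ store S store east ⇒ store store S east store east ⇒ store store store S east east store east ⇒ store store store store S east east east store east ⇒ store store store store store S east east east east store east ⇒ store store store store store store east east east east store east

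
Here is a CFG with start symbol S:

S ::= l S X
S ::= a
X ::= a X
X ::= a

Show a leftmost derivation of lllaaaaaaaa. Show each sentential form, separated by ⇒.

S ⇒ lSX ⇒ llSXX ⇒ lllSXXX ⇒ lllaXXX ⇒ lllaaXXX ⇒ lllaaaXXX ⇒ lllaaaaXXX ⇒ lllaaaaaXX ⇒ lllaaaaaaX ⇒ lllaaaaaaaX ⇒ lllaaaaaaaa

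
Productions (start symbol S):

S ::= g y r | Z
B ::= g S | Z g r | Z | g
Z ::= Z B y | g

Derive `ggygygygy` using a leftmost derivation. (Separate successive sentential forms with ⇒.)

S ⇒ Z ⇒ ZBy ⇒ ZByBy ⇒ ZByByBy ⇒ ZByByByBy ⇒ gByByByBy ⇒ ggyByByBy ⇒ ggygyByBy ⇒ ggygygyBy ⇒ ggygygygy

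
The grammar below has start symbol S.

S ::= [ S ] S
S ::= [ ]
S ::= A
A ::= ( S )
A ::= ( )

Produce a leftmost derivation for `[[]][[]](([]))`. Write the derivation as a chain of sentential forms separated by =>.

S => [S]S   [S ::= [ S ] S]
[S]S => [[]]S   [S ::= [ ]]
[[]]S => [[]][S]S   [S ::= [ S ] S]
[[]][S]S => [[]][[]]S   [S ::= [ ]]
[[]][[]]S => [[]][[]]A   [S ::= A]
[[]][[]]A => [[]][[]](S)   [A ::= ( S )]
[[]][[]](S) => [[]][[]](A)   [S ::= A]
[[]][[]](A) => [[]][[]]((S))   [A ::= ( S )]
[[]][[]]((S)) => [[]][[]](([]))   [S ::= [ ]]

S=>[S]S=>[[]]S=>[[]][S]S=>[[]][[]]S=>[[]][[]]A=>[[]][[]](S)=>[[]][[]](A)=>[[]][[]]((S))=>[[]][[]](([]))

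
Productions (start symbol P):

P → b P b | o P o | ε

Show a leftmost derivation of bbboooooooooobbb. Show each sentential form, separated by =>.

P => bPb   [P → b P b]
bPb => bbPbb   [P → b P b]
bbPbb => bbbPbbb   [P → b P b]
bbbPbbb => bbboPobbb   [P → o P o]
bbboPobbb => bbbooPoobbb   [P → o P o]
bbbooPoobbb => bbboooPooobbb   [P → o P o]
bbboooPooobbb => bbbooooPoooobbb   [P → o P o]
bbbooooPoooobbb => bbboooooPooooobbb   [P → o P o]
bbboooooPooooobbb => bbboooooooooobbb   [P → ε]

P => bPb => bbPbb => bbbPbbb => bbboPobbb => bbbooPoobbb => bbboooPooobbb => bbbooooPoooobbb => bbboooooPooooobbb => bbboooooooooobbb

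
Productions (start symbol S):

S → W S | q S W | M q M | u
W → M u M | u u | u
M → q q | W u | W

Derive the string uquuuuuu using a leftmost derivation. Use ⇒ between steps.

S ⇒ WS   [S → W S]
WS ⇒ uS   [W → u]
uS ⇒ uqSW   [S → q S W]
uqSW ⇒ uqWSW   [S → W S]
uqWSW ⇒ uquuSW   [W → u u]
uquuSW ⇒ uquuWSW   [S → W S]
uquuWSW ⇒ uquuuuSW   [W → u u]
uquuuuSW ⇒ uquuuuuW   [S → u]
uquuuuuW ⇒ uquuuuuu   [W → u]

S ⇒ WS ⇒ uS ⇒ uqSW ⇒ uqWSW ⇒ uquuSW ⇒ uquuWSW ⇒ uquuuuSW ⇒ uquuuuuW ⇒ uquuuuuu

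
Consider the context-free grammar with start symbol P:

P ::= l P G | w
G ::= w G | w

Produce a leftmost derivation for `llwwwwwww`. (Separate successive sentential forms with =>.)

P=>lPG=>llPGG=>llwGG=>llwwGG=>llwwwGG=>llwwwwGG=>llwwwwwGG=>llwwwwwwG=>llwwwwwww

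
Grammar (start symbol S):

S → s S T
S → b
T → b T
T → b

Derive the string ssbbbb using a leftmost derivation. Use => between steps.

S => sST => ssSTT => ssbTT => ssbbT => ssbbbT => ssbbbb

S => sST   [S → s S T]
sST => ssSTT   [S → s S T]
ssSTT => ssbTT   [S → b]
ssbTT => ssbbT   [T → b]
ssbbT => ssbbbT   [T → b T]
ssbbbT => ssbbbb   [T → b]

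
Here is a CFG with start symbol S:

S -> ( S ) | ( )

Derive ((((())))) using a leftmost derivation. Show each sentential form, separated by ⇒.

S ⇒ (S)   [S -> ( S )]
(S) ⇒ ((S))   [S -> ( S )]
((S)) ⇒ (((S)))   [S -> ( S )]
(((S))) ⇒ ((((S))))   [S -> ( S )]
((((S)))) ⇒ ((((()))))   [S -> ( )]

S⇒(S)⇒((S))⇒(((S)))⇒((((S))))⇒((((()))))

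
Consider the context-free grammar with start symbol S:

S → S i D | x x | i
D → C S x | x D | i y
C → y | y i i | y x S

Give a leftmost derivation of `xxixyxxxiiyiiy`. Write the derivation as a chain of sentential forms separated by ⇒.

S ⇒ SiD ⇒ SiDiD ⇒ SiDiDiD ⇒ xxiDiDiD ⇒ xxixDiDiD ⇒ xxixCSxiDiD ⇒ xxixySxiDiD ⇒ xxixyxxxiDiD ⇒ xxixyxxxiiyiD ⇒ xxixyxxxiiyiiy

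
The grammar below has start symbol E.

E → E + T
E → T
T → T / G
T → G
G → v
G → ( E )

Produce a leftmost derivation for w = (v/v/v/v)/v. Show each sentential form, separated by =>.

E=>T=>T/G=>G/G=>(E)/G=>(T)/G=>(T/G)/G=>(T/G/G)/G=>(T/G/G/G)/G=>(G/G/G/G)/G=>(v/G/G/G)/G=>(v/v/G/G)/G=>(v/v/v/G)/G=>(v/v/v/v)/G=>(v/v/v/v)/v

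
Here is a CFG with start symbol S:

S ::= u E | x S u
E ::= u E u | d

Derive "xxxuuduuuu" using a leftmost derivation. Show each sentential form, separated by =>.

S=>xSu=>xxSuu=>xxxSuuu=>xxxuEuuu=>xxxuuEuuuu=>xxxuuduuuu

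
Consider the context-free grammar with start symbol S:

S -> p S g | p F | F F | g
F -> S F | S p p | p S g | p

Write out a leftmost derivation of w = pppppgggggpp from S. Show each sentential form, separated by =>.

S=>FF=>SFF=>pSgFF=>ppFgFF=>pppSggFF=>ppppSgggFF=>pppppSggggFF=>pppppgggggFF=>pppppgggggpF=>pppppgggggpp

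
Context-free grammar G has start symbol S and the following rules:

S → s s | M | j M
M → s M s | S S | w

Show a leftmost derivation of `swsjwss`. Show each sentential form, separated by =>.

S => M => SS => MS => SSS => MSS => sMsSS => swsSS => swsjMS => swsjwS => swsjwss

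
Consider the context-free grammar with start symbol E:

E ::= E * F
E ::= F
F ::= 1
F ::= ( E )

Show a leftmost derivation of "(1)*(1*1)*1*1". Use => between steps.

E => E*F   [E ::= E * F]
E*F => E*F*F   [E ::= E * F]
E*F*F => E*F*F*F   [E ::= E * F]
E*F*F*F => F*F*F*F   [E ::= F]
F*F*F*F => (E)*F*F*F   [F ::= ( E )]
(E)*F*F*F => (F)*F*F*F   [E ::= F]
(F)*F*F*F => (1)*F*F*F   [F ::= 1]
(1)*F*F*F => (1)*(E)*F*F   [F ::= ( E )]
(1)*(E)*F*F => (1)*(E*F)*F*F   [E ::= E * F]
(1)*(E*F)*F*F => (1)*(F*F)*F*F   [E ::= F]
(1)*(F*F)*F*F => (1)*(1*F)*F*F   [F ::= 1]
(1)*(1*F)*F*F => (1)*(1*1)*F*F   [F ::= 1]
(1)*(1*1)*F*F => (1)*(1*1)*1*F   [F ::= 1]
(1)*(1*1)*1*F => (1)*(1*1)*1*1   [F ::= 1]

E=>E*F=>E*F*F=>E*F*F*F=>F*F*F*F=>(E)*F*F*F=>(F)*F*F*F=>(1)*F*F*F=>(1)*(E)*F*F=>(1)*(E*F)*F*F=>(1)*(F*F)*F*F=>(1)*(1*F)*F*F=>(1)*(1*1)*F*F=>(1)*(1*1)*1*F=>(1)*(1*1)*1*1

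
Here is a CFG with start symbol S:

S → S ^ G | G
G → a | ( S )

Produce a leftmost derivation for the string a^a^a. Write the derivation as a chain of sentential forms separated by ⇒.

S ⇒ S^G ⇒ S^G^G ⇒ G^G^G ⇒ a^G^G ⇒ a^a^G ⇒ a^a^a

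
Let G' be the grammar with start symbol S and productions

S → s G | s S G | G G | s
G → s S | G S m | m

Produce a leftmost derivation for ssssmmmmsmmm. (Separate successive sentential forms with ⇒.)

S⇒sSG⇒sGGG⇒sGSmGG⇒ssSSmGG⇒sssSGSmGG⇒ssssSGGSmGG⇒ssssGGGGSmGG⇒ssssmGGGSmGG⇒ssssmmGGSmGG⇒ssssmmmGSmGG⇒ssssmmmmSmGG⇒ssssmmmmsmGG⇒ssssmmmmsmmG⇒ssssmmmmsmmm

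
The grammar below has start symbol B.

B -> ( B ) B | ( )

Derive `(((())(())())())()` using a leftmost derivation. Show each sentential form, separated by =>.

B => (B)B => ((B)B)B => (((B)B)B)B => (((())B)B)B => (((())(B)B)B)B => (((())(())B)B)B => (((())(())())B)B => (((())(())())())B => (((())(())())())()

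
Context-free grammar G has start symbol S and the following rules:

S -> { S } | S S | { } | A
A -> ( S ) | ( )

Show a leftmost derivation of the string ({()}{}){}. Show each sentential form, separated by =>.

S => SS   [S -> S S]
SS => AS   [S -> A]
AS => (S)S   [A -> ( S )]
(S)S => (SS)S   [S -> S S]
(SS)S => ({S}S)S   [S -> { S }]
({S}S)S => ({A}S)S   [S -> A]
({A}S)S => ({()}S)S   [A -> ( )]
({()}S)S => ({()}{})S   [S -> { }]
({()}{})S => ({()}{}){}   [S -> { }]

S=>SS=>AS=>(S)S=>(SS)S=>({S}S)S=>({A}S)S=>({()}S)S=>({()}{})S=>({()}{}){}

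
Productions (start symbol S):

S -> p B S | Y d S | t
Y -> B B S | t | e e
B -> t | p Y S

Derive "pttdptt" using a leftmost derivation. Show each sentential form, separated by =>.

S => pBS => ptS => ptYdS => pttdS => pttdpBS => pttdptS => pttdptt

S => pBS   [S -> p B S]
pBS => ptS   [B -> t]
ptS => ptYdS   [S -> Y d S]
ptYdS => pttdS   [Y -> t]
pttdS => pttdpBS   [S -> p B S]
pttdpBS => pttdptS   [B -> t]
pttdptS => pttdptt   [S -> t]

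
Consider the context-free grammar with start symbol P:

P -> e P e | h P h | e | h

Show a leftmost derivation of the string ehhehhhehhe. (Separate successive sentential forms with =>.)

P => ePe   [P -> e P e]
ePe => ehPhe   [P -> h P h]
ehPhe => ehhPhhe   [P -> h P h]
ehhPhhe => ehhePehhe   [P -> e P e]
ehhePehhe => ehhehPhehhe   [P -> h P h]
ehhehPhehhe => ehhehhhehhe   [P -> h]

P => ePe => ehPhe => ehhPhhe => ehhePehhe => ehhehPhehhe => ehhehhhehhe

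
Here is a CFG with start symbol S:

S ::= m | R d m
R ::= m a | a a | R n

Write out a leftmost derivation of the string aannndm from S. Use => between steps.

S=>Rdm=>Rndm=>Rnndm=>Rnnndm=>aannndm

S => Rdm   [S ::= R d m]
Rdm => Rndm   [R ::= R n]
Rndm => Rnndm   [R ::= R n]
Rnndm => Rnnndm   [R ::= R n]
Rnnndm => aannndm   [R ::= a a]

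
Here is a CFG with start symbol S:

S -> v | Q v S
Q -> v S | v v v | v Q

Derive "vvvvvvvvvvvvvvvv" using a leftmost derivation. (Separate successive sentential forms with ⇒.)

S ⇒ QvS   [S -> Q v S]
QvS ⇒ vSvS   [Q -> v S]
vSvS ⇒ vQvSvS   [S -> Q v S]
vQvSvS ⇒ vvQvSvS   [Q -> v Q]
vvQvSvS ⇒ vvvSvSvS   [Q -> v S]
vvvSvSvS ⇒ vvvQvSvSvS   [S -> Q v S]
vvvQvSvSvS ⇒ vvvvQvSvSvS   [Q -> v Q]
vvvvQvSvSvS ⇒ vvvvvSvSvSvS   [Q -> v S]
vvvvvSvSvSvS ⇒ vvvvvQvSvSvSvS   [S -> Q v S]
vvvvvQvSvSvSvS ⇒ vvvvvvvvvSvSvSvS   [Q -> v v v]
vvvvvvvvvSvSvSvS ⇒ vvvvvvvvvvvSvSvS   [S -> v]
vvvvvvvvvvvSvSvS ⇒ vvvvvvvvvvvvvSvS   [S -> v]
vvvvvvvvvvvvvSvS ⇒ vvvvvvvvvvvvvvvS   [S -> v]
vvvvvvvvvvvvvvvS ⇒ vvvvvvvvvvvvvvvv   [S -> v]

S ⇒ QvS ⇒ vSvS ⇒ vQvSvS ⇒ vvQvSvS ⇒ vvvSvSvS ⇒ vvvQvSvSvS ⇒ vvvvQvSvSvS ⇒ vvvvvSvSvSvS ⇒ vvvvvQvSvSvSvS ⇒ vvvvvvvvvSvSvSvS ⇒ vvvvvvvvvvvSvSvS ⇒ vvvvvvvvvvvvvSvS ⇒ vvvvvvvvvvvvvvvS ⇒ vvvvvvvvvvvvvvvv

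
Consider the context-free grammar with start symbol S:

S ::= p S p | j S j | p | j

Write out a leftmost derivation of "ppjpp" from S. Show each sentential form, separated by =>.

S=>pSp=>ppSpp=>ppjpp

S => pSp   [S ::= p S p]
pSp => ppSpp   [S ::= p S p]
ppSpp => ppjpp   [S ::= j]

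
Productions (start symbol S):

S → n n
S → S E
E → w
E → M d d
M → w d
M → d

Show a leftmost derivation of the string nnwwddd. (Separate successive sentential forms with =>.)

S => SE   [S → S E]
SE => SEE   [S → S E]
SEE => nnEE   [S → n n]
nnEE => nnwE   [E → w]
nnwE => nnwMdd   [E → M d d]
nnwMdd => nnwwddd   [M → w d]

S => SE => SEE => nnEE => nnwE => nnwMdd => nnwwddd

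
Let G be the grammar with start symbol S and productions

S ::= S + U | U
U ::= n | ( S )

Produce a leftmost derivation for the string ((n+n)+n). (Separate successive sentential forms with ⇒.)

S ⇒ U ⇒ (S) ⇒ (S+U) ⇒ (U+U) ⇒ ((S)+U) ⇒ ((S+U)+U) ⇒ ((U+U)+U) ⇒ ((n+U)+U) ⇒ ((n+n)+U) ⇒ ((n+n)+n)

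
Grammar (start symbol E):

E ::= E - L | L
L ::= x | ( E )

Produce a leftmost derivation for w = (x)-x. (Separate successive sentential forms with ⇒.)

E⇒E-L⇒L-L⇒(E)-L⇒(L)-L⇒(x)-L⇒(x)-x

E ⇒ E-L   [E ::= E - L]
E-L ⇒ L-L   [E ::= L]
L-L ⇒ (E)-L   [L ::= ( E )]
(E)-L ⇒ (L)-L   [E ::= L]
(L)-L ⇒ (x)-L   [L ::= x]
(x)-L ⇒ (x)-x   [L ::= x]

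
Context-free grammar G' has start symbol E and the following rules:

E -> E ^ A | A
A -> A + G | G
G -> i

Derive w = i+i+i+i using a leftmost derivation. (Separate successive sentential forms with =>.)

E => A => A+G => A+G+G => A+G+G+G => G+G+G+G => i+G+G+G => i+i+G+G => i+i+i+G => i+i+i+i

E => A   [E -> A]
A => A+G   [A -> A + G]
A+G => A+G+G   [A -> A + G]
A+G+G => A+G+G+G   [A -> A + G]
A+G+G+G => G+G+G+G   [A -> G]
G+G+G+G => i+G+G+G   [G -> i]
i+G+G+G => i+i+G+G   [G -> i]
i+i+G+G => i+i+i+G   [G -> i]
i+i+i+G => i+i+i+i   [G -> i]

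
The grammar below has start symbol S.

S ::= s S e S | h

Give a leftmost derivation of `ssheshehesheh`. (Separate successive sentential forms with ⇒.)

S ⇒ sSeS   [S ::= s S e S]
sSeS ⇒ ssSeSeS   [S ::= s S e S]
ssSeSeS ⇒ ssheSeS   [S ::= h]
ssheSeS ⇒ sshesSeSeS   [S ::= s S e S]
sshesSeSeS ⇒ sshesheSeS   [S ::= h]
sshesheSeS ⇒ sshesheheS   [S ::= h]
sshesheheS ⇒ ssheshehesSeS   [S ::= s S e S]
ssheshehesSeS ⇒ ssheshehesheS   [S ::= h]
ssheshehesheS ⇒ ssheshehesheh   [S ::= h]

S ⇒ sSeS ⇒ ssSeSeS ⇒ ssheSeS ⇒ sshesSeSeS ⇒ sshesheSeS ⇒ sshesheheS ⇒ ssheshehesSeS ⇒ ssheshehesheS ⇒ ssheshehesheh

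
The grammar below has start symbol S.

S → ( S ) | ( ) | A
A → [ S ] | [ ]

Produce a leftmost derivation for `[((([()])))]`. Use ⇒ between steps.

S ⇒ A ⇒ [S] ⇒ [(S)] ⇒ [((S))] ⇒ [(((S)))] ⇒ [(((A)))] ⇒ [((([S])))] ⇒ [((([()])))]

S ⇒ A   [S → A]
A ⇒ [S]   [A → [ S ]]
[S] ⇒ [(S)]   [S → ( S )]
[(S)] ⇒ [((S))]   [S → ( S )]
[((S))] ⇒ [(((S)))]   [S → ( S )]
[(((S)))] ⇒ [(((A)))]   [S → A]
[(((A)))] ⇒ [((([S])))]   [A → [ S ]]
[((([S])))] ⇒ [((([()])))]   [S → ( )]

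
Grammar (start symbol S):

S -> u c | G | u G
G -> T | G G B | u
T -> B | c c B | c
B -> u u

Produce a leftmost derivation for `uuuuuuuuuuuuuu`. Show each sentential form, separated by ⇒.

S ⇒ uG ⇒ uGGB ⇒ uGGBGB ⇒ uGGBGBGB ⇒ uGGBGBGBGB ⇒ uuGBGBGBGB ⇒ uuuBGBGBGB ⇒ uuuuuGBGBGB ⇒ uuuuuuBGBGB ⇒ uuuuuuuuGBGB ⇒ uuuuuuuuuBGB ⇒ uuuuuuuuuuuGB ⇒ uuuuuuuuuuuuB ⇒ uuuuuuuuuuuuuu

S ⇒ uG   [S -> u G]
uG ⇒ uGGB   [G -> G G B]
uGGB ⇒ uGGBGB   [G -> G G B]
uGGBGB ⇒ uGGBGBGB   [G -> G G B]
uGGBGBGB ⇒ uGGBGBGBGB   [G -> G G B]
uGGBGBGBGB ⇒ uuGBGBGBGB   [G -> u]
uuGBGBGBGB ⇒ uuuBGBGBGB   [G -> u]
uuuBGBGBGB ⇒ uuuuuGBGBGB   [B -> u u]
uuuuuGBGBGB ⇒ uuuuuuBGBGB   [G -> u]
uuuuuuBGBGB ⇒ uuuuuuuuGBGB   [B -> u u]
uuuuuuuuGBGB ⇒ uuuuuuuuuBGB   [G -> u]
uuuuuuuuuBGB ⇒ uuuuuuuuuuuGB   [B -> u u]
uuuuuuuuuuuGB ⇒ uuuuuuuuuuuuB   [G -> u]
uuuuuuuuuuuuB ⇒ uuuuuuuuuuuuuu   [B -> u u]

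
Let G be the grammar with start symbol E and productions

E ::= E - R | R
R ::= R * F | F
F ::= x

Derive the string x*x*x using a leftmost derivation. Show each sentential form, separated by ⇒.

E ⇒ R   [E ::= R]
R ⇒ R*F   [R ::= R * F]
R*F ⇒ R*F*F   [R ::= R * F]
R*F*F ⇒ F*F*F   [R ::= F]
F*F*F ⇒ x*F*F   [F ::= x]
x*F*F ⇒ x*x*F   [F ::= x]
x*x*F ⇒ x*x*x   [F ::= x]

E ⇒ R ⇒ R*F ⇒ R*F*F ⇒ F*F*F ⇒ x*F*F ⇒ x*x*F ⇒ x*x*x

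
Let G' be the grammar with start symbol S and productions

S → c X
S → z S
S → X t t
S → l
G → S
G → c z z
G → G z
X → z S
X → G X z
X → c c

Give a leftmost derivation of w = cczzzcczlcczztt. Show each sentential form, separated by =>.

S=>Xtt=>GXztt=>SXztt=>cXXztt=>cGXzXztt=>cGzXzXztt=>cczzzXzXztt=>cczzzcczXztt=>cczzzcczGXzztt=>cczzzcczSXzztt=>cczzzcczlXzztt=>cczzzcczlcczztt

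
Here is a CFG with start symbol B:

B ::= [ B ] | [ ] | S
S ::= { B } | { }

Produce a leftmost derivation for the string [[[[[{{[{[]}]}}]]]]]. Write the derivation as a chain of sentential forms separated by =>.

B=>[B]=>[[B]]=>[[[B]]]=>[[[[B]]]]=>[[[[[B]]]]]=>[[[[[S]]]]]=>[[[[[{B}]]]]]=>[[[[[{S}]]]]]=>[[[[[{{B}}]]]]]=>[[[[[{{[B]}}]]]]]=>[[[[[{{[S]}}]]]]]=>[[[[[{{[{B}]}}]]]]]=>[[[[[{{[{[]}]}}]]]]]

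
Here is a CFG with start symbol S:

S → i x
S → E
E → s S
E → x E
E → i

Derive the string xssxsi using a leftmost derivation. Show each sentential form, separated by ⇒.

S⇒E⇒xE⇒xsS⇒xsE⇒xssS⇒xssE⇒xssxE⇒xssxsS⇒xssxsE⇒xssxsi

S ⇒ E   [S → E]
E ⇒ xE   [E → x E]
xE ⇒ xsS   [E → s S]
xsS ⇒ xsE   [S → E]
xsE ⇒ xssS   [E → s S]
xssS ⇒ xssE   [S → E]
xssE ⇒ xssxE   [E → x E]
xssxE ⇒ xssxsS   [E → s S]
xssxsS ⇒ xssxsE   [S → E]
xssxsE ⇒ xssxsi   [E → i]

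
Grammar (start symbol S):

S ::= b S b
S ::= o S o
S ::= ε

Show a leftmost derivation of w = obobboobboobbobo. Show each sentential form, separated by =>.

S => oSo => obSbo => oboSobo => obobSbobo => obobbSbbobo => obobboSobbobo => obobbooSoobbobo => obobboobSboobbobo => obobboobboobbobo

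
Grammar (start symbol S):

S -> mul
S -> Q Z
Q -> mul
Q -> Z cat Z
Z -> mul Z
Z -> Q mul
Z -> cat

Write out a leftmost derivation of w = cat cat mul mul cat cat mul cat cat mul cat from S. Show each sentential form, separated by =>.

S => Q Z => Z cat Z Z => cat cat Z Z => cat cat Q mul Z => cat cat Z cat Z mul Z => cat cat Q mul cat Z mul Z => cat cat Z cat Z mul cat Z mul Z => cat cat Q mul cat Z mul cat Z mul Z => cat cat mul mul cat Z mul cat Z mul Z => cat cat mul mul cat cat mul cat Z mul Z => cat cat mul mul cat cat mul cat cat mul Z => cat cat mul mul cat cat mul cat cat mul cat

S => Q Z   [S -> Q Z]
Q Z => Z cat Z Z   [Q -> Z cat Z]
Z cat Z Z => cat cat Z Z   [Z -> cat]
cat cat Z Z => cat cat Q mul Z   [Z -> Q mul]
cat cat Q mul Z => cat cat Z cat Z mul Z   [Q -> Z cat Z]
cat cat Z cat Z mul Z => cat cat Q mul cat Z mul Z   [Z -> Q mul]
cat cat Q mul cat Z mul Z => cat cat Z cat Z mul cat Z mul Z   [Q -> Z cat Z]
cat cat Z cat Z mul cat Z mul Z => cat cat Q mul cat Z mul cat Z mul Z   [Z -> Q mul]
cat cat Q mul cat Z mul cat Z mul Z => cat cat mul mul cat Z mul cat Z mul Z   [Q -> mul]
cat cat mul mul cat Z mul cat Z mul Z => cat cat mul mul cat cat mul cat Z mul Z   [Z -> cat]
cat cat mul mul cat cat mul cat Z mul Z => cat cat mul mul cat cat mul cat cat mul Z   [Z -> cat]
cat cat mul mul cat cat mul cat cat mul Z => cat cat mul mul cat cat mul cat cat mul cat   [Z -> cat]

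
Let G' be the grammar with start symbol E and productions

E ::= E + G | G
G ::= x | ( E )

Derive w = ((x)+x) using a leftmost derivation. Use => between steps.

E => G => (E) => (E+G) => (G+G) => ((E)+G) => ((G)+G) => ((x)+G) => ((x)+x)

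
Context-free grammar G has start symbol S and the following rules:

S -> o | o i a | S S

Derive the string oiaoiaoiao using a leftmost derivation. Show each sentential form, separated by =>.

S => SS => oiaS => oiaSS => oiaSSS => oiaoiaSS => oiaoiaoiaS => oiaoiaoiao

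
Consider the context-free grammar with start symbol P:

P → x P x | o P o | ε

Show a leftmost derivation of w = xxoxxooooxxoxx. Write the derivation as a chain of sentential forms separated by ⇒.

P ⇒ xPx ⇒ xxPxx ⇒ xxoPoxx ⇒ xxoxPxoxx ⇒ xxoxxPxxoxx ⇒ xxoxxoPoxxoxx ⇒ xxoxxooPooxxoxx ⇒ xxoxxooooxxoxx

P ⇒ xPx   [P → x P x]
xPx ⇒ xxPxx   [P → x P x]
xxPxx ⇒ xxoPoxx   [P → o P o]
xxoPoxx ⇒ xxoxPxoxx   [P → x P x]
xxoxPxoxx ⇒ xxoxxPxxoxx   [P → x P x]
xxoxxPxxoxx ⇒ xxoxxoPoxxoxx   [P → o P o]
xxoxxoPoxxoxx ⇒ xxoxxooPooxxoxx   [P → o P o]
xxoxxooPooxxoxx ⇒ xxoxxooooxxoxx   [P → ε]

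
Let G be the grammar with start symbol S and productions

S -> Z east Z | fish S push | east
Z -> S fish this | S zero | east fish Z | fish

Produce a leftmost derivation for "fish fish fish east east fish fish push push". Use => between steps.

S => fish S push   [S -> fish S push]
fish S push => fish fish S push push   [S -> fish S push]
fish fish S push push => fish fish Z east Z push push   [S -> Z east Z]
fish fish Z east Z push push => fish fish fish east Z push push   [Z -> fish]
fish fish fish east Z push push => fish fish fish east east fish Z push push   [Z -> east fish Z]
fish fish fish east east fish Z push push => fish fish fish east east fish fish push push   [Z -> fish]

S => fish S push => fish fish S push push => fish fish Z east Z push push => fish fish fish east Z push push => fish fish fish east east fish Z push push => fish fish fish east east fish fish push push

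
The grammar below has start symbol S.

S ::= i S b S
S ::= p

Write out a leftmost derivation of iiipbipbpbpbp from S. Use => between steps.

S => iSbS   [S ::= i S b S]
iSbS => iiSbSbS   [S ::= i S b S]
iiSbSbS => iiiSbSbSbS   [S ::= i S b S]
iiiSbSbSbS => iiipbSbSbS   [S ::= p]
iiipbSbSbS => iiipbiSbSbSbS   [S ::= i S b S]
iiipbiSbSbSbS => iiipbipbSbSbS   [S ::= p]
iiipbipbSbSbS => iiipbipbpbSbS   [S ::= p]
iiipbipbpbSbS => iiipbipbpbpbS   [S ::= p]
iiipbipbpbpbS => iiipbipbpbpbp   [S ::= p]

S=>iSbS=>iiSbSbS=>iiiSbSbSbS=>iiipbSbSbS=>iiipbiSbSbSbS=>iiipbipbSbSbS=>iiipbipbpbSbS=>iiipbipbpbpbS=>iiipbipbpbpbp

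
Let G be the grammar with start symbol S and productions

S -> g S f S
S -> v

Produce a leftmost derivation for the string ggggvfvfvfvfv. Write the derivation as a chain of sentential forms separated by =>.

S=>gSfS=>ggSfSfS=>gggSfSfSfS=>ggggSfSfSfSfS=>ggggvfSfSfSfS=>ggggvfvfSfSfS=>ggggvfvfvfSfS=>ggggvfvfvfvfS=>ggggvfvfvfvfv

S => gSfS   [S -> g S f S]
gSfS => ggSfSfS   [S -> g S f S]
ggSfSfS => gggSfSfSfS   [S -> g S f S]
gggSfSfSfS => ggggSfSfSfSfS   [S -> g S f S]
ggggSfSfSfSfS => ggggvfSfSfSfS   [S -> v]
ggggvfSfSfSfS => ggggvfvfSfSfS   [S -> v]
ggggvfvfSfSfS => ggggvfvfvfSfS   [S -> v]
ggggvfvfvfSfS => ggggvfvfvfvfS   [S -> v]
ggggvfvfvfvfS => ggggvfvfvfvfv   [S -> v]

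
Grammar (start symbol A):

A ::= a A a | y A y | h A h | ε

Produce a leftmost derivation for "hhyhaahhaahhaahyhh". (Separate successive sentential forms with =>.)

A => hAh => hhAhh => hhyAyhh => hhyhAhyhh => hhyhaAahyhh => hhyhaaAaahyhh => hhyhaahAhaahyhh => hhyhaahhAhhaahyhh => hhyhaahhaAahhaahyhh => hhyhaahhaahhaahyhh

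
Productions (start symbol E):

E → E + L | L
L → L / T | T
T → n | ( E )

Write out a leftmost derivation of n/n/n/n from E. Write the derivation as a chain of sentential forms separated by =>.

E=>L=>L/T=>L/T/T=>L/T/T/T=>T/T/T/T=>n/T/T/T=>n/n/T/T=>n/n/n/T=>n/n/n/n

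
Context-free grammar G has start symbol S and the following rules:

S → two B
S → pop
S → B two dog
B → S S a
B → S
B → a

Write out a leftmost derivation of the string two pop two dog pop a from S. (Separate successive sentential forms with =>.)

S => two B   [S → two B]
two B => two S S a   [B → S S a]
two S S a => two B two dog S a   [S → B two dog]
two B two dog S a => two S two dog S a   [B → S]
two S two dog S a => two pop two dog S a   [S → pop]
two pop two dog S a => two pop two dog pop a   [S → pop]

S => two B => two S S a => two B two dog S a => two S two dog S a => two pop two dog S a => two pop two dog pop a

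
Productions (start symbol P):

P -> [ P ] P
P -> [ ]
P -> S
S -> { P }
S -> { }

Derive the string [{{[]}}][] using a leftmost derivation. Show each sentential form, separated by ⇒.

P ⇒ [P]P   [P -> [ P ] P]
[P]P ⇒ [S]P   [P -> S]
[S]P ⇒ [{P}]P   [S -> { P }]
[{P}]P ⇒ [{S}]P   [P -> S]
[{S}]P ⇒ [{{P}}]P   [S -> { P }]
[{{P}}]P ⇒ [{{[]}}]P   [P -> [ ]]
[{{[]}}]P ⇒ [{{[]}}][]   [P -> [ ]]

P⇒[P]P⇒[S]P⇒[{P}]P⇒[{S}]P⇒[{{P}}]P⇒[{{[]}}]P⇒[{{[]}}][]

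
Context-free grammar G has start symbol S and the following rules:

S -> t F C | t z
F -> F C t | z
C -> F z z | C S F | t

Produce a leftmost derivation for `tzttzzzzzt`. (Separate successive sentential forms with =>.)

S => tFC => tzC => tzCSF => tztSF => tzttzF => tzttzFCt => tzttzzCt => tzttzzFzzt => tzttzzzzzt

S => tFC   [S -> t F C]
tFC => tzC   [F -> z]
tzC => tzCSF   [C -> C S F]
tzCSF => tztSF   [C -> t]
tztSF => tzttzF   [S -> t z]
tzttzF => tzttzFCt   [F -> F C t]
tzttzFCt => tzttzzCt   [F -> z]
tzttzzCt => tzttzzFzzt   [C -> F z z]
tzttzzFzzt => tzttzzzzzt   [F -> z]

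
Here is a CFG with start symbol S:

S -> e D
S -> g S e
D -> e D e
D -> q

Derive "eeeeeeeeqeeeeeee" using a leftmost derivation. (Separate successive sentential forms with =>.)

S=>eD=>eeDe=>eeeDee=>eeeeDeee=>eeeeeDeeee=>eeeeeeDeeeee=>eeeeeeeDeeeeee=>eeeeeeeeDeeeeeee=>eeeeeeeeqeeeeeee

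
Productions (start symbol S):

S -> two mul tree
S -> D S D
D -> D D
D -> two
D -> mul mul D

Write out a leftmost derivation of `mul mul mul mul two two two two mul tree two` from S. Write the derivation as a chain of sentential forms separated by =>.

S => D S D => mul mul D S D => mul mul D D S D => mul mul D D D S D => mul mul mul mul D D D S D => mul mul mul mul two D D S D => mul mul mul mul two two D S D => mul mul mul mul two two two S D => mul mul mul mul two two two two mul tree D => mul mul mul mul two two two two mul tree two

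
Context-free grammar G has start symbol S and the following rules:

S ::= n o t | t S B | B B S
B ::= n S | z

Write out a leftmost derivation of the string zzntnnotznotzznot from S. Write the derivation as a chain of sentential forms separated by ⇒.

S ⇒ BBS   [S ::= B B S]
BBS ⇒ zBS   [B ::= z]
zBS ⇒ zzS   [B ::= z]
zzS ⇒ zzBBS   [S ::= B B S]
zzBBS ⇒ zznSBS   [B ::= n S]
zznSBS ⇒ zzntSBBS   [S ::= t S B]
zzntSBBS ⇒ zzntBBSBBS   [S ::= B B S]
zzntBBSBBS ⇒ zzntnSBSBBS   [B ::= n S]
zzntnSBSBBS ⇒ zzntnnotBSBBS   [S ::= n o t]
zzntnnotBSBBS ⇒ zzntnnotzSBBS   [B ::= z]
zzntnnotzSBBS ⇒ zzntnnotznotBBS   [S ::= n o t]
zzntnnotznotBBS ⇒ zzntnnotznotzBS   [B ::= z]
zzntnnotznotzBS ⇒ zzntnnotznotzzS   [B ::= z]
zzntnnotznotzzS ⇒ zzntnnotznotzznot   [S ::= n o t]

S⇒BBS⇒zBS⇒zzS⇒zzBBS⇒zznSBS⇒zzntSBBS⇒zzntBBSBBS⇒zzntnSBSBBS⇒zzntnnotBSBBS⇒zzntnnotzSBBS⇒zzntnnotznotBBS⇒zzntnnotznotzBS⇒zzntnnotznotzzS⇒zzntnnotznotzznot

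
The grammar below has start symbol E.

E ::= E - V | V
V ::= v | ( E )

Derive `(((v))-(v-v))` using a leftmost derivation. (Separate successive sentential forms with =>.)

E => V   [E ::= V]
V => (E)   [V ::= ( E )]
(E) => (E-V)   [E ::= E - V]
(E-V) => (V-V)   [E ::= V]
(V-V) => ((E)-V)   [V ::= ( E )]
((E)-V) => ((V)-V)   [E ::= V]
((V)-V) => (((E))-V)   [V ::= ( E )]
(((E))-V) => (((V))-V)   [E ::= V]
(((V))-V) => (((v))-V)   [V ::= v]
(((v))-V) => (((v))-(E))   [V ::= ( E )]
(((v))-(E)) => (((v))-(E-V))   [E ::= E - V]
(((v))-(E-V)) => (((v))-(V-V))   [E ::= V]
(((v))-(V-V)) => (((v))-(v-V))   [V ::= v]
(((v))-(v-V)) => (((v))-(v-v))   [V ::= v]

E=>V=>(E)=>(E-V)=>(V-V)=>((E)-V)=>((V)-V)=>(((E))-V)=>(((V))-V)=>(((v))-V)=>(((v))-(E))=>(((v))-(E-V))=>(((v))-(V-V))=>(((v))-(v-V))=>(((v))-(v-v))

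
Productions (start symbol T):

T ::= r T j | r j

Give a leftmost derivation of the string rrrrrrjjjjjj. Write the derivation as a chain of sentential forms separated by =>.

T => rTj => rrTjj => rrrTjjj => rrrrTjjjj => rrrrrTjjjjj => rrrrrrjjjjjj

T => rTj   [T ::= r T j]
rTj => rrTjj   [T ::= r T j]
rrTjj => rrrTjjj   [T ::= r T j]
rrrTjjj => rrrrTjjjj   [T ::= r T j]
rrrrTjjjj => rrrrrTjjjjj   [T ::= r T j]
rrrrrTjjjjj => rrrrrrjjjjjj   [T ::= r j]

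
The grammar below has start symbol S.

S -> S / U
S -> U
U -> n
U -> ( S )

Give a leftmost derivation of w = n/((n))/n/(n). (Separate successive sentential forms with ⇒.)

S⇒S/U⇒S/U/U⇒S/U/U/U⇒U/U/U/U⇒n/U/U/U⇒n/(S)/U/U⇒n/(U)/U/U⇒n/((S))/U/U⇒n/((U))/U/U⇒n/((n))/U/U⇒n/((n))/n/U⇒n/((n))/n/(S)⇒n/((n))/n/(U)⇒n/((n))/n/(n)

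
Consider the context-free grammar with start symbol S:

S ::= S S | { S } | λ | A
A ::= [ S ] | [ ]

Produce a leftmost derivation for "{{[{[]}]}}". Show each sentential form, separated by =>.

S => {S} => {SS} => {SSS} => {{S}SS} => {{A}SS} => {{[S]}SS} => {{[{S}]}SS} => {{[{A}]}SS} => {{[{[S]}]}SS} => {{[{[]}]}SS} => {{[{[]}]}S} => {{[{[]}]}}

S => {S}   [S ::= { S }]
{S} => {SS}   [S ::= S S]
{SS} => {SSS}   [S ::= S S]
{SSS} => {{S}SS}   [S ::= { S }]
{{S}SS} => {{A}SS}   [S ::= A]
{{A}SS} => {{[S]}SS}   [A ::= [ S ]]
{{[S]}SS} => {{[{S}]}SS}   [S ::= { S }]
{{[{S}]}SS} => {{[{A}]}SS}   [S ::= A]
{{[{A}]}SS} => {{[{[S]}]}SS}   [A ::= [ S ]]
{{[{[S]}]}SS} => {{[{[]}]}SS}   [S ::= λ]
{{[{[]}]}SS} => {{[{[]}]}S}   [S ::= λ]
{{[{[]}]}S} => {{[{[]}]}}   [S ::= λ]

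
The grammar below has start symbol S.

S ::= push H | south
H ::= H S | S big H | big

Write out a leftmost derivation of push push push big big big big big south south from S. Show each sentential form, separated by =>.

S => push H => push H S => push H S S => push S big H S S => push push H big H S S => push push S big H big H S S => push push push H big H big H S S => push push push big big H big H S S => push push push big big big big H S S => push push push big big big big big S S => push push push big big big big big south S => push push push big big big big big south south

S => push H   [S ::= push H]
push H => push H S   [H ::= H S]
push H S => push H S S   [H ::= H S]
push H S S => push S big H S S   [H ::= S big H]
push S big H S S => push push H big H S S   [S ::= push H]
push push H big H S S => push push S big H big H S S   [H ::= S big H]
push push S big H big H S S => push push push H big H big H S S   [S ::= push H]
push push push H big H big H S S => push push push big big H big H S S   [H ::= big]
push push push big big H big H S S => push push push big big big big H S S   [H ::= big]
push push push big big big big H S S => push push push big big big big big S S   [H ::= big]
push push push big big big big big S S => push push push big big big big big south S   [S ::= south]
push push push big big big big big south S => push push push big big big big big south south   [S ::= south]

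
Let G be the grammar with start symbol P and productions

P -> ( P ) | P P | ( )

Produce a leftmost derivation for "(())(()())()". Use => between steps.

P => PP => PPP => (P)PP => (())PP => (())(P)P => (())(PP)P => (())(()P)P => (())(()())P => (())(()())()

P => PP   [P -> P P]
PP => PPP   [P -> P P]
PPP => (P)PP   [P -> ( P )]
(P)PP => (())PP   [P -> ( )]
(())PP => (())(P)P   [P -> ( P )]
(())(P)P => (())(PP)P   [P -> P P]
(())(PP)P => (())(()P)P   [P -> ( )]
(())(()P)P => (())(()())P   [P -> ( )]
(())(()())P => (())(()())()   [P -> ( )]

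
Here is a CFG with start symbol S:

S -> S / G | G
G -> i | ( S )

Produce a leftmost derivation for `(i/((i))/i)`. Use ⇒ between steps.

S ⇒ G ⇒ (S) ⇒ (S/G) ⇒ (S/G/G) ⇒ (G/G/G) ⇒ (i/G/G) ⇒ (i/(S)/G) ⇒ (i/(G)/G) ⇒ (i/((S))/G) ⇒ (i/((G))/G) ⇒ (i/((i))/G) ⇒ (i/((i))/i)

S ⇒ G   [S -> G]
G ⇒ (S)   [G -> ( S )]
(S) ⇒ (S/G)   [S -> S / G]
(S/G) ⇒ (S/G/G)   [S -> S / G]
(S/G/G) ⇒ (G/G/G)   [S -> G]
(G/G/G) ⇒ (i/G/G)   [G -> i]
(i/G/G) ⇒ (i/(S)/G)   [G -> ( S )]
(i/(S)/G) ⇒ (i/(G)/G)   [S -> G]
(i/(G)/G) ⇒ (i/((S))/G)   [G -> ( S )]
(i/((S))/G) ⇒ (i/((G))/G)   [S -> G]
(i/((G))/G) ⇒ (i/((i))/G)   [G -> i]
(i/((i))/G) ⇒ (i/((i))/i)   [G -> i]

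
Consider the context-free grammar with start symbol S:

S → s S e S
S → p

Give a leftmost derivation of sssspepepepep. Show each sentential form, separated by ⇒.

S ⇒ sSeS ⇒ ssSeSeS ⇒ sssSeSeSeS ⇒ ssssSeSeSeSeS ⇒ sssspeSeSeSeS ⇒ sssspepeSeSeS ⇒ sssspepepeSeS ⇒ sssspepepepeS ⇒ sssspepepepep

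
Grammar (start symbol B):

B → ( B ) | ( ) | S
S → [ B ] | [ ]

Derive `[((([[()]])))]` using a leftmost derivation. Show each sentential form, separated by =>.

B => S => [B] => [(B)] => [((B))] => [(((B)))] => [(((S)))] => [((([B])))] => [((([S])))] => [((([[B]])))] => [((([[()]])))]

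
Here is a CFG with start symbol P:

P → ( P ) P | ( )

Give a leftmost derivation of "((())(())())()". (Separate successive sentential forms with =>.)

P => (P)P   [P → ( P ) P]
(P)P => ((P)P)P   [P → ( P ) P]
((P)P)P => ((())P)P   [P → ( )]
((())P)P => ((())(P)P)P   [P → ( P ) P]
((())(P)P)P => ((())(())P)P   [P → ( )]
((())(())P)P => ((())(())())P   [P → ( )]
((())(())())P => ((())(())())()   [P → ( )]

P => (P)P => ((P)P)P => ((())P)P => ((())(P)P)P => ((())(())P)P => ((())(())())P => ((())(())())()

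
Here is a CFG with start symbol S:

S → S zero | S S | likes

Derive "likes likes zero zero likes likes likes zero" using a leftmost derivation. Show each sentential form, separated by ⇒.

S ⇒ S S ⇒ S zero S ⇒ S S zero S ⇒ likes S zero S ⇒ likes S zero zero S ⇒ likes likes zero zero S ⇒ likes likes zero zero S zero ⇒ likes likes zero zero S S zero ⇒ likes likes zero zero S S S zero ⇒ likes likes zero zero likes S S zero ⇒ likes likes zero zero likes likes S zero ⇒ likes likes zero zero likes likes likes zero

S ⇒ S S   [S → S S]
S S ⇒ S zero S   [S → S zero]
S zero S ⇒ S S zero S   [S → S S]
S S zero S ⇒ likes S zero S   [S → likes]
likes S zero S ⇒ likes S zero zero S   [S → S zero]
likes S zero zero S ⇒ likes likes zero zero S   [S → likes]
likes likes zero zero S ⇒ likes likes zero zero S zero   [S → S zero]
likes likes zero zero S zero ⇒ likes likes zero zero S S zero   [S → S S]
likes likes zero zero S S zero ⇒ likes likes zero zero S S S zero   [S → S S]
likes likes zero zero S S S zero ⇒ likes likes zero zero likes S S zero   [S → likes]
likes likes zero zero likes S S zero ⇒ likes likes zero zero likes likes S zero   [S → likes]
likes likes zero zero likes likes S zero ⇒ likes likes zero zero likes likes likes zero   [S → likes]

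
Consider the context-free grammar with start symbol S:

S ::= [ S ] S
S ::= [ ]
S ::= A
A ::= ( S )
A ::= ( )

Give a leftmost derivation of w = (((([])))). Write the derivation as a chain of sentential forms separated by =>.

S=>A=>(S)=>(A)=>((S))=>((A))=>(((S)))=>(((A)))=>((((S))))=>(((([]))))

S => A   [S ::= A]
A => (S)   [A ::= ( S )]
(S) => (A)   [S ::= A]
(A) => ((S))   [A ::= ( S )]
((S)) => ((A))   [S ::= A]
((A)) => (((S)))   [A ::= ( S )]
(((S))) => (((A)))   [S ::= A]
(((A))) => ((((S))))   [A ::= ( S )]
((((S)))) => (((([]))))   [S ::= [ ]]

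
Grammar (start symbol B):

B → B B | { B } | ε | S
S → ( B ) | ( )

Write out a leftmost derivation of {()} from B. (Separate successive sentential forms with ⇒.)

B ⇒ {B}   [B → { B }]
{B} ⇒ {BB}   [B → B B]
{BB} ⇒ {BBB}   [B → B B]
{BBB} ⇒ {BBBB}   [B → B B]
{BBBB} ⇒ {SBBB}   [B → S]
{SBBB} ⇒ {(B)BBB}   [S → ( B )]
{(B)BBB} ⇒ {()BBB}   [B → ε]
{()BBB} ⇒ {()BB}   [B → ε]
{()BB} ⇒ {()B}   [B → ε]
{()B} ⇒ {()}   [B → ε]

B⇒{B}⇒{BB}⇒{BBB}⇒{BBBB}⇒{SBBB}⇒{(B)BBB}⇒{()BBB}⇒{()BB}⇒{()B}⇒{()}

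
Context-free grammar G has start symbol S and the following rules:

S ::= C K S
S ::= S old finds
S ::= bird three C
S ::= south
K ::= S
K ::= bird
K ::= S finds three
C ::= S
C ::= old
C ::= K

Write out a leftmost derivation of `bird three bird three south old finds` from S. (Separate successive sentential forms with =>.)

S => bird three C => bird three S => bird three bird three C => bird three bird three K => bird three bird three S => bird three bird three S old finds => bird three bird three south old finds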